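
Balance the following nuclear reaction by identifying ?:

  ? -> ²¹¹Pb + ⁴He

Conserve mass number: A = 211 + 4, so A = 215.
Conserve atomic number: Z = 82 + 2, so Z = 84.
Z = 84 is polonium, so the species is ²¹⁵Po.

Po-215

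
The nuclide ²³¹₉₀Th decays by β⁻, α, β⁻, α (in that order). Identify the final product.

Ra-223

Start: (A, Z) = (231, 90).
After β⁻: (231, 91).
After α: (227, 89).
After β⁻: (227, 90).
After α: (223, 88).
Z = 88 is radium.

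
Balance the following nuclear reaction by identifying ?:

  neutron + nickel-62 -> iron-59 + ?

Conserve mass number: 1 + 62 = 59 + A, so A = 4.
Conserve atomic number: 0 + 28 = 26 + Z, so Z = 2.
A = 4 and Z = 2 is helium-4 — an alpha particle.

alpha particle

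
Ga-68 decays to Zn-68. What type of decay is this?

beta-plus decay or electron capture

ΔA = 68 − 68 = 0; ΔZ = 30 − 31 = -1.
A is unchanged and Z drops by 1 — a proton has become a neutron (β⁺ emission or electron capture).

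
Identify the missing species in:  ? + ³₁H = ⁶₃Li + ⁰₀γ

Conserve mass number: A + 3 = 6 + 0, so A = 3.
Conserve atomic number: Z + 1 = 3 + 0, so Z = 2.
Z = 2 is helium, so the species is ³₂He.

He-3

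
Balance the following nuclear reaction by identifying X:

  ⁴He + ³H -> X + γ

Li-7

Conserve mass number: 4 + 3 = A + 0, so A = 7.
Conserve atomic number: 2 + 1 = Z + 0, so Z = 3.
Z = 3 is lithium, so the species is ⁷Li.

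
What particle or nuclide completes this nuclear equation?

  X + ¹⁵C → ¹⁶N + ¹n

Conserve mass number: A + 15 = 16 + 1, so A = 2.
Conserve atomic number: Z + 6 = 7 + 0, so Z = 1.
A = 2 and Z = 1 is ²H — a deuteron.

deuteron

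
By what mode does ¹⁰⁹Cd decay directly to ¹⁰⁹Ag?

beta-plus decay or electron capture

ΔA = 109 − 109 = 0; ΔZ = 47 − 48 = -1.
A is unchanged and Z drops by 1 — a proton has become a neutron (β⁺ emission or electron capture).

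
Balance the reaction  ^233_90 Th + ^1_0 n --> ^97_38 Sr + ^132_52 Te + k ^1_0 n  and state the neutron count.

Conserve mass number: 234 = 97 + 132 + k, so k = 234 − 229 = 5.
Check atomic number: 90 = 38 + 52 + 0 = 90. ✓

5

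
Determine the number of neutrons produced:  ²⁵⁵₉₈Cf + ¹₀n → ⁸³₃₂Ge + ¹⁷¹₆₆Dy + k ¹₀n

Conserve mass number: 256 = 83 + 171 + k, so k = 256 − 254 = 2.
Check atomic number: 98 = 32 + 66 + 0 = 98. ✓

2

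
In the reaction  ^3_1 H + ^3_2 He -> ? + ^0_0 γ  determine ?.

Li-6

Conserve mass number: 3 + 3 = A + 0, so A = 6.
Conserve atomic number: 1 + 2 = Z + 0, so Z = 3.
Z = 3 is lithium, so the species is ^6_3 Li.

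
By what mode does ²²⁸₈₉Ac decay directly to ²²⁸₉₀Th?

ΔA = 228 − 228 = 0; ΔZ = 90 − 89 = +1.
A is unchanged and Z rises by 1 — a neutron has become a proton (β⁻ decay).

beta-minus decay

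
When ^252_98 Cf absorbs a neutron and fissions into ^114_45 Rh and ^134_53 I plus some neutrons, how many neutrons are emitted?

5

Conserve mass number: 253 = 114 + 134 + k, so k = 253 − 248 = 5.
Check atomic number: 98 = 45 + 53 + 0 = 98. ✓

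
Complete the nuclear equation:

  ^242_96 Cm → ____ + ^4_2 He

Conserve mass number: 242 = A + 4, so A = 238.
Conserve atomic number: 96 = Z + 2, so Z = 94.
Z = 94 is plutonium, so the species is ^238_94 Pu.

Pu-238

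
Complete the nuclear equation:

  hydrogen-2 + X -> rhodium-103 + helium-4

Pd-105

Conserve mass number: 2 + A = 103 + 4, so A = 105.
Conserve atomic number: 1 + Z = 45 + 2, so Z = 46.
Z = 46 is palladium, so the species is palladium-105.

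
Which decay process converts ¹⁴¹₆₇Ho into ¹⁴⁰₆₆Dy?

ΔA = 140 − 141 = -1; ΔZ = 66 − 67 = -1.
A drops by 1 and Z drops by 1 — a proton was emitted.

proton emission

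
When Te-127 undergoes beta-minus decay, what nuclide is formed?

Beta-minus decay: mass number changes by +0, atomic number by +1.
A: 127 = 127; Z: 52 + 1 = 53.
Z = 53 is iodine, so the daughter is I-127.

I-127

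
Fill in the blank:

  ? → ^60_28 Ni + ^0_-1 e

Conserve mass number: A = 60 + 0, so A = 60.
Conserve atomic number: Z = 28 − 1, so Z = 27.
Z = 27 is cobalt, so the species is ^60_27 Co.

Co-60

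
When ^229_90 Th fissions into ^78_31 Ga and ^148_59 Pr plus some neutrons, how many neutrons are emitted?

3

Conserve mass number: 229 = 78 + 148 + k, so k = 229 − 226 = 3.
Check atomic number: 90 = 31 + 59 + 0 = 90. ✓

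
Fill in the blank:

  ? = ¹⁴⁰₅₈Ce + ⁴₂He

Nd-144

Conserve mass number: A = 140 + 4, so A = 144.
Conserve atomic number: Z = 58 + 2, so Z = 60.
Z = 60 is neodymium, so the species is ¹⁴⁴₆₀Nd.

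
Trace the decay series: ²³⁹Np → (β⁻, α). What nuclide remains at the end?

Start: (A, Z) = (239, 93).
After β⁻: (239, 94).
After α: (235, 92).
Z = 92 is uranium.

U-235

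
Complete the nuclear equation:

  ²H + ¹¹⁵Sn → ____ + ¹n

Conserve mass number: 2 + 115 = A + 1, so A = 116.
Conserve atomic number: 1 + 50 = Z + 0, so Z = 51.
Z = 51 is antimony, so the species is ¹¹⁶Sb.

Sb-116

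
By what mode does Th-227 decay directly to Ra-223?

ΔA = 223 − 227 = -4; ΔZ = 88 − 90 = -2.
A drops by 4 and Z drops by 2 — the signature of alpha emission.

alpha decay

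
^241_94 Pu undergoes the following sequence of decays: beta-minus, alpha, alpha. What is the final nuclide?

Start: (A, Z) = (241, 94).
After β⁻: (241, 95).
After α: (237, 93).
After α: (233, 91).
Z = 91 is protactinium.

Pa-233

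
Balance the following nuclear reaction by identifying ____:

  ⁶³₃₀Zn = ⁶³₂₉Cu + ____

positron

Conserve mass number: 63 = 63 + A, so A = 0.
Conserve atomic number: 30 = 29 + Z, so Z = 1.
A = 0 and Z = 1 is ⁰₁e — a positron.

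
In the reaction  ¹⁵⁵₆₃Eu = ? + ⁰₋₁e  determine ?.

Conserve mass number: 155 = A + 0, so A = 155.
Conserve atomic number: 63 = Z − 1, so Z = 64.
Z = 64 is gadolinium, so the species is ¹⁵⁵₆₄Gd.

Gd-155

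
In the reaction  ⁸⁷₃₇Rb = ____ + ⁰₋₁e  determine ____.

Sr-87

Conserve mass number: 87 = A + 0, so A = 87.
Conserve atomic number: 37 = Z − 1, so Z = 38.
Z = 38 is strontium, so the species is ⁸⁷₃₈Sr.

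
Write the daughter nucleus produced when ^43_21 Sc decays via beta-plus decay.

Beta-plus decay: mass number changes by +0, atomic number by -1.
A: 43 = 43; Z: 21 − 1 = 20.
Z = 20 is calcium, so the daughter is ^43_20 Ca.

Ca-43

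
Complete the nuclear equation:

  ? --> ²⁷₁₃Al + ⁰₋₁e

Mg-27

Conserve mass number: A = 27 + 0, so A = 27.
Conserve atomic number: Z = 13 − 1, so Z = 12.
Z = 12 is magnesium, so the species is ²⁷₁₂Mg.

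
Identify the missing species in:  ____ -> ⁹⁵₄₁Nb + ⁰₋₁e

Conserve mass number: A = 95 + 0, so A = 95.
Conserve atomic number: Z = 41 − 1, so Z = 40.
Z = 40 is zirconium, so the species is ⁹⁵₄₀Zr.

Zr-95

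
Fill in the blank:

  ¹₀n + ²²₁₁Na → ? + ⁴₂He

F-19

Conserve mass number: 1 + 22 = A + 4, so A = 19.
Conserve atomic number: 0 + 11 = Z + 2, so Z = 9.
Z = 9 is fluorine, so the species is ¹⁹₉F.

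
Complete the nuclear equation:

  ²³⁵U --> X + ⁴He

Th-231

Conserve mass number: 235 = A + 4, so A = 231.
Conserve atomic number: 92 = Z + 2, so Z = 90.
Z = 90 is thorium, so the species is ²³¹Th.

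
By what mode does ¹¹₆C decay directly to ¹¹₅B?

beta-plus decay or electron capture

ΔA = 11 − 11 = 0; ΔZ = 5 − 6 = -1.
A is unchanged and Z drops by 1 — a proton has become a neutron (β⁺ emission or electron capture).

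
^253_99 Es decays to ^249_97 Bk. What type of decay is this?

alpha decay

ΔA = 249 − 253 = -4; ΔZ = 97 − 99 = -2.
A drops by 4 and Z drops by 2 — the signature of alpha emission.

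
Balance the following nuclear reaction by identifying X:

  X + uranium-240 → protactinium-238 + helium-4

Conserve mass number: A + 240 = 238 + 4, so A = 2.
Conserve atomic number: Z + 92 = 91 + 2, so Z = 1.
A = 2 and Z = 1 is hydrogen-2 — a deuteron.

deuteron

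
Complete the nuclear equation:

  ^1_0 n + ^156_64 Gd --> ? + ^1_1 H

Eu-156

Conserve mass number: 1 + 156 = A + 1, so A = 156.
Conserve atomic number: 0 + 64 = Z + 1, so Z = 63.
Z = 63 is europium, so the species is ^156_63 Eu.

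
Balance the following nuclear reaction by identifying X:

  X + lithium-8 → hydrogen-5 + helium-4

Conserve mass number: A + 8 = 5 + 4, so A = 1.
Conserve atomic number: Z + 3 = 1 + 2, so Z = 0.
A = 1 and Z = 0 is neutron — a neutron.

neutron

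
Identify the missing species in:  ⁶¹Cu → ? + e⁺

Conserve mass number: 61 = A + 0, so A = 61.
Conserve atomic number: 29 = Z + 1, so Z = 28.
Z = 28 is nickel, so the species is ⁶¹Ni.

Ni-61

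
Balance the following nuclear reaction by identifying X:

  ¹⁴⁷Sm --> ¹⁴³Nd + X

alpha particle

Conserve mass number: 147 = 143 + A, so A = 4.
Conserve atomic number: 62 = 60 + Z, so Z = 2.
A = 4 and Z = 2 is ⁴He — an alpha particle.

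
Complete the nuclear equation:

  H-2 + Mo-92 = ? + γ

Conserve mass number: 2 + 92 = A + 0, so A = 94.
Conserve atomic number: 1 + 42 = Z + 0, so Z = 43.
Z = 43 is technetium, so the species is Tc-94.

Tc-94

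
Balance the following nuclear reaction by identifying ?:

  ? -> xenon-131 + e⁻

I-131

Conserve mass number: A = 131 + 0, so A = 131.
Conserve atomic number: Z = 54 − 1, so Z = 53.
Z = 53 is iodine, so the species is iodine-131.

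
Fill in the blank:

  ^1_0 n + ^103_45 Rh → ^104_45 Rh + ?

Conserve mass number: 1 + 103 = 104 + A, so A = 0.
Conserve atomic number: 0 + 45 = 45 + Z, so Z = 0.
A = 0 and Z = 0 is ^0_0 γ — a gamma ray.

gamma ray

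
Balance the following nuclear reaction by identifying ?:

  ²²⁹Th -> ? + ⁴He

Conserve mass number: 229 = A + 4, so A = 225.
Conserve atomic number: 90 = Z + 2, so Z = 88.
Z = 88 is radium, so the species is ²²⁵Ra.

Ra-225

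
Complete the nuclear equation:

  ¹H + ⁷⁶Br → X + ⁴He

Se-73

Conserve mass number: 1 + 76 = A + 4, so A = 73.
Conserve atomic number: 1 + 35 = Z + 2, so Z = 34.
Z = 34 is selenium, so the species is ⁷³Se.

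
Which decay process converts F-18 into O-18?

beta-plus decay or electron capture

ΔA = 18 − 18 = 0; ΔZ = 8 − 9 = -1.
A is unchanged and Z drops by 1 — a proton has become a neutron (β⁺ emission or electron capture).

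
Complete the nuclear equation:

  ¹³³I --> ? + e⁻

Xe-133

Conserve mass number: 133 = A + 0, so A = 133.
Conserve atomic number: 53 = Z − 1, so Z = 54.
Z = 54 is xenon, so the species is ¹³³Xe.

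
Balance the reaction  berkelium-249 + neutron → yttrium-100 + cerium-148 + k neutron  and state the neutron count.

Conserve mass number: 250 = 100 + 148 + k, so k = 250 − 248 = 2.
Check atomic number: 97 = 39 + 58 + 0 = 97. ✓

2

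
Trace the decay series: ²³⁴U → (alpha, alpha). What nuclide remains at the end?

Ra-226

Start: (A, Z) = (234, 92).
After α: (230, 90).
After α: (226, 88).
Z = 88 is radium.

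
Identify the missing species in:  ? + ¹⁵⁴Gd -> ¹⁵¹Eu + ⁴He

proton

Conserve mass number: A + 154 = 151 + 4, so A = 1.
Conserve atomic number: Z + 64 = 63 + 2, so Z = 1.
A = 1 and Z = 1 is ¹H — a proton.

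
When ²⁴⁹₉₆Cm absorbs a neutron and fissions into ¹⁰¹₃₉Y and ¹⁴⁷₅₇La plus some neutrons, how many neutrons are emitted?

2

Conserve mass number: 250 = 101 + 147 + k, so k = 250 − 248 = 2.
Check atomic number: 96 = 39 + 57 + 0 = 96. ✓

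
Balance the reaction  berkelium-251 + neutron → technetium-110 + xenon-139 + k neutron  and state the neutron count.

Conserve mass number: 252 = 110 + 139 + k, so k = 252 − 249 = 3.
Check atomic number: 97 = 43 + 54 + 0 = 97. ✓

3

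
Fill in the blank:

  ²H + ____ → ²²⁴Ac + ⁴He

Conserve mass number: 2 + A = 224 + 4, so A = 226.
Conserve atomic number: 1 + Z = 89 + 2, so Z = 90.
Z = 90 is thorium, so the species is ²²⁶Th.

Th-226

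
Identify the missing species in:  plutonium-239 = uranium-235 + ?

Conserve mass number: 239 = 235 + A, so A = 4.
Conserve atomic number: 94 = 92 + Z, so Z = 2.
A = 4 and Z = 2 is helium-4 — an alpha particle.

alpha particle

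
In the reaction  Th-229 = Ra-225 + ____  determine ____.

Conserve mass number: 229 = 225 + A, so A = 4.
Conserve atomic number: 90 = 88 + Z, so Z = 2.
A = 4 and Z = 2 is He-4 — an alpha particle.

alpha particle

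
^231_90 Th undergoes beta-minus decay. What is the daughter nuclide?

Beta-minus decay: mass number changes by +0, atomic number by +1.
A: 231 = 231; Z: 90 + 1 = 91.
Z = 91 is protactinium, so the daughter is ^231_91 Pa.

Pa-231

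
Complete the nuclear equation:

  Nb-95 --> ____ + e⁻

Conserve mass number: 95 = A + 0, so A = 95.
Conserve atomic number: 41 = Z − 1, so Z = 42.
Z = 42 is molybdenum, so the species is Mo-95.

Mo-95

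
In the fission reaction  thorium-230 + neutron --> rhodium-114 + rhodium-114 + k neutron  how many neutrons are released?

3

Conserve mass number: 231 = 114 + 114 + k, so k = 231 − 228 = 3.
Check atomic number: 90 = 45 + 45 + 0 = 90. ✓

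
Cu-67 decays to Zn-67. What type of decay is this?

ΔA = 67 − 67 = 0; ΔZ = 30 − 29 = +1.
A is unchanged and Z rises by 1 — a neutron has become a proton (β⁻ decay).

beta-minus decay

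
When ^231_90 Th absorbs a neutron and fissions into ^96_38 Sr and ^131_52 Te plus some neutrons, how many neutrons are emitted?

Conserve mass number: 232 = 96 + 131 + k, so k = 232 − 227 = 5.
Check atomic number: 90 = 38 + 52 + 0 = 90. ✓

5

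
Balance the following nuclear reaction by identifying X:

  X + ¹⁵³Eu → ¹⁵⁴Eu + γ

neutron

Conserve mass number: A + 153 = 154 + 0, so A = 1.
Conserve atomic number: Z + 63 = 63 + 0, so Z = 0.
A = 1 and Z = 0 is ¹n — a neutron.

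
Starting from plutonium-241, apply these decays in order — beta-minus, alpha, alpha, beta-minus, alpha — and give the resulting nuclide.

Th-229

Start: (A, Z) = (241, 94).
After β⁻: (241, 95).
After α: (237, 93).
After α: (233, 91).
After β⁻: (233, 92).
After α: (229, 90).
Z = 90 is thorium.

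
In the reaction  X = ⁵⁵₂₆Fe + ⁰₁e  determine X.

Conserve mass number: A = 55 + 0, so A = 55.
Conserve atomic number: Z = 26 + 1, so Z = 27.
Z = 27 is cobalt, so the species is ⁵⁵₂₇Co.

Co-55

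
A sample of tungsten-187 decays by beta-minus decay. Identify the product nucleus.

Beta-minus decay: mass number changes by +0, atomic number by +1.
A: 187 = 187; Z: 74 + 1 = 75.
Z = 75 is rhenium, so the daughter is rhenium-187.

Re-187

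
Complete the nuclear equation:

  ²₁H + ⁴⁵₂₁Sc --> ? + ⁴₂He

Ca-43

Conserve mass number: 2 + 45 = A + 4, so A = 43.
Conserve atomic number: 1 + 21 = Z + 2, so Z = 20.
Z = 20 is calcium, so the species is ⁴³₂₀Ca.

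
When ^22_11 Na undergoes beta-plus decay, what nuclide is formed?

Ne-22

Beta-plus decay: mass number changes by +0, atomic number by -1.
A: 22 = 22; Z: 11 − 1 = 10.
Z = 10 is neon, so the daughter is ^22_10 Ne.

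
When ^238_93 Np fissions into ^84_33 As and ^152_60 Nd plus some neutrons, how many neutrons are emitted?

2

Conserve mass number: 238 = 84 + 152 + k, so k = 238 − 236 = 2.
Check atomic number: 93 = 33 + 60 + 0 = 93. ✓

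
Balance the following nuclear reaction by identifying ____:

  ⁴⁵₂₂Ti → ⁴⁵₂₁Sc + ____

positron

Conserve mass number: 45 = 45 + A, so A = 0.
Conserve atomic number: 22 = 21 + Z, so Z = 1.
A = 0 and Z = 1 is ⁰₁e — a positron.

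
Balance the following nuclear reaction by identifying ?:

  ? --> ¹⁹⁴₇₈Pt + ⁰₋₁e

Ir-194

Conserve mass number: A = 194 + 0, so A = 194.
Conserve atomic number: Z = 78 − 1, so Z = 77.
Z = 77 is iridium, so the species is ¹⁹⁴₇₇Ir.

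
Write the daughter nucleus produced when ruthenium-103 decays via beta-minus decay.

Beta-minus decay: mass number changes by +0, atomic number by +1.
A: 103 = 103; Z: 44 + 1 = 45.
Z = 45 is rhodium, so the daughter is rhodium-103.

Rh-103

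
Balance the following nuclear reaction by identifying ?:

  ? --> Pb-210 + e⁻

Tl-210

Conserve mass number: A = 210 + 0, so A = 210.
Conserve atomic number: Z = 82 − 1, so Z = 81.
Z = 81 is thallium, so the species is Tl-210.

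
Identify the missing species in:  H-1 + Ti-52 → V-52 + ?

Conserve mass number: 1 + 52 = 52 + A, so A = 1.
Conserve atomic number: 1 + 22 = 23 + Z, so Z = 0.
A = 1 and Z = 0 is n — a neutron.

neutron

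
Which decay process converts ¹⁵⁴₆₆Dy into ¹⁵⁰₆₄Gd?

alpha decay

ΔA = 150 − 154 = -4; ΔZ = 64 − 66 = -2.
A drops by 4 and Z drops by 2 — the signature of alpha emission.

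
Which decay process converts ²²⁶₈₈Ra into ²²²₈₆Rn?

alpha decay

ΔA = 222 − 226 = -4; ΔZ = 86 − 88 = -2.
A drops by 4 and Z drops by 2 — the signature of alpha emission.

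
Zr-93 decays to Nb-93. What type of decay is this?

ΔA = 93 − 93 = 0; ΔZ = 41 − 40 = +1.
A is unchanged and Z rises by 1 — a neutron has become a proton (β⁻ decay).

beta-minus decay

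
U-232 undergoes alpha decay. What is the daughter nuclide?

Th-228

Alpha decay: mass number changes by -4, atomic number by -2.
A: 232 − 4 = 228; Z: 92 − 2 = 90.
Z = 90 is thorium, so the daughter is Th-228.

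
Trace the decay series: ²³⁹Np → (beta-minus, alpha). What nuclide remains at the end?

U-235

Start: (A, Z) = (239, 93).
After β⁻: (239, 94).
After α: (235, 92).
Z = 92 is uranium.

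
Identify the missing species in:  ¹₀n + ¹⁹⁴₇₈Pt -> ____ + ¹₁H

Ir-194

Conserve mass number: 1 + 194 = A + 1, so A = 194.
Conserve atomic number: 0 + 78 = Z + 1, so Z = 77.
Z = 77 is iridium, so the species is ¹⁹⁴₇₇Ir.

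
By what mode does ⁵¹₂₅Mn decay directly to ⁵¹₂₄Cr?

ΔA = 51 − 51 = 0; ΔZ = 24 − 25 = -1.
A is unchanged and Z drops by 1 — a proton has become a neutron (β⁺ emission or electron capture).

beta-plus decay or electron capture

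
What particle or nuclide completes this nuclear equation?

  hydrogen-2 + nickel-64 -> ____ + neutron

Conserve mass number: 2 + 64 = A + 1, so A = 65.
Conserve atomic number: 1 + 28 = Z + 0, so Z = 29.
Z = 29 is copper, so the species is copper-65.

Cu-65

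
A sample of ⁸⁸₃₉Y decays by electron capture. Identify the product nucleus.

Sr-88

Electron capture: mass number changes by +0, atomic number by -1.
A: 88 = 88; Z: 39 − 1 = 38.
Z = 38 is strontium, so the daughter is ⁸⁸₃₈Sr.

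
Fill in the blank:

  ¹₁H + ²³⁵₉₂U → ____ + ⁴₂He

Pa-232

Conserve mass number: 1 + 235 = A + 4, so A = 232.
Conserve atomic number: 1 + 92 = Z + 2, so Z = 91.
Z = 91 is protactinium, so the species is ²³²₉₁Pa.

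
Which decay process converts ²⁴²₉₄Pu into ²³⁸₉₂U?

ΔA = 238 − 242 = -4; ΔZ = 92 − 94 = -2.
A drops by 4 and Z drops by 2 — the signature of alpha emission.

alpha decay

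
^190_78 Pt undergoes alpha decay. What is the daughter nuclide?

Os-186

Alpha decay: mass number changes by -4, atomic number by -2.
A: 190 − 4 = 186; Z: 78 − 2 = 76.
Z = 76 is osmium, so the daughter is ^186_76 Os.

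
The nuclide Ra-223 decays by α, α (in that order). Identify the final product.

Start: (A, Z) = (223, 88).
After α: (219, 86).
After α: (215, 84).
Z = 84 is polonium.

Po-215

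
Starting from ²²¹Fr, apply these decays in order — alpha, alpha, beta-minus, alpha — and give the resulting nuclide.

Start: (A, Z) = (221, 87).
After α: (217, 85).
After α: (213, 83).
After β⁻: (213, 84).
After α: (209, 82).
Z = 82 is lead.

Pb-209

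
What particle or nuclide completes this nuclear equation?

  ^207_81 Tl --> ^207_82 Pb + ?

Conserve mass number: 207 = 207 + A, so A = 0.
Conserve atomic number: 81 = 82 + Z, so Z = -1.
A = 0 and Z = -1 is ^0_-1 e — a beta-minus particle.

beta-minus particle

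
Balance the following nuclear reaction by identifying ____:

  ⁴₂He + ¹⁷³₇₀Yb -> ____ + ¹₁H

Lu-176

Conserve mass number: 4 + 173 = A + 1, so A = 176.
Conserve atomic number: 2 + 70 = Z + 1, so Z = 71.
Z = 71 is lutetium, so the species is ¹⁷⁶₇₁Lu.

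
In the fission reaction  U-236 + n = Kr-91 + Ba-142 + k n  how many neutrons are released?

4

Conserve mass number: 237 = 91 + 142 + k, so k = 237 − 233 = 4.
Check atomic number: 92 = 36 + 56 + 0 = 92. ✓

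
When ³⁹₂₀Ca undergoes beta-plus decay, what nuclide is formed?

Beta-plus decay: mass number changes by +0, atomic number by -1.
A: 39 = 39; Z: 20 − 1 = 19.
Z = 19 is potassium, so the daughter is ³⁹₁₉K.

K-39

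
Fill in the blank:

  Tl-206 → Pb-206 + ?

Conserve mass number: 206 = 206 + A, so A = 0.
Conserve atomic number: 81 = 82 + Z, so Z = -1.
A = 0 and Z = -1 is e⁻ — a beta-minus particle.

beta-minus particle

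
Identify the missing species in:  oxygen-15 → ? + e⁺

Conserve mass number: 15 = A + 0, so A = 15.
Conserve atomic number: 8 = Z + 1, so Z = 7.
Z = 7 is nitrogen, so the species is nitrogen-15.

N-15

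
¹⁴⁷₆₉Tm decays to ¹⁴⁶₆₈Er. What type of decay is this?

proton emission

ΔA = 146 − 147 = -1; ΔZ = 68 − 69 = -1.
A drops by 1 and Z drops by 1 — a proton was emitted.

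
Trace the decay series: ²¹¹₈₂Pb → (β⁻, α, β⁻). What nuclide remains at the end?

Pb-207

Start: (A, Z) = (211, 82).
After β⁻: (211, 83).
After α: (207, 81).
After β⁻: (207, 82).
Z = 82 is lead.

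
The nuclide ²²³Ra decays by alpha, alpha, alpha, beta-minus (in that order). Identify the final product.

Start: (A, Z) = (223, 88).
After α: (219, 86).
After α: (215, 84).
After α: (211, 82).
After β⁻: (211, 83).
Z = 83 is bismuth.

Bi-211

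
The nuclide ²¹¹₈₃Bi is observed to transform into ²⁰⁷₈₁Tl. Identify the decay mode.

ΔA = 207 − 211 = -4; ΔZ = 81 − 83 = -2.
A drops by 4 and Z drops by 2 — the signature of alpha emission.

alpha decay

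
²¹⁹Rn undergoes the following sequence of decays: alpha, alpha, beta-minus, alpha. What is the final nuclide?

Tl-207

Start: (A, Z) = (219, 86).
After α: (215, 84).
After α: (211, 82).
After β⁻: (211, 83).
After α: (207, 81).
Z = 81 is thallium.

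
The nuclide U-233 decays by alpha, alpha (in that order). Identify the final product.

Start: (A, Z) = (233, 92).
After α: (229, 90).
After α: (225, 88).
Z = 88 is radium.

Ra-225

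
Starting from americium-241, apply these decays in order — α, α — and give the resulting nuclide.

Pa-233

Start: (A, Z) = (241, 95).
After α: (237, 93).
After α: (233, 91).
Z = 91 is protactinium.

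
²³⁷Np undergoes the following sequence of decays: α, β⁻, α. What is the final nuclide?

Start: (A, Z) = (237, 93).
After α: (233, 91).
After β⁻: (233, 92).
After α: (229, 90).
Z = 90 is thorium.

Th-229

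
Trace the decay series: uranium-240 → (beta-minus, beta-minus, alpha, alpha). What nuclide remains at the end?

Start: (A, Z) = (240, 92).
After β⁻: (240, 93).
After β⁻: (240, 94).
After α: (236, 92).
After α: (232, 90).
Z = 90 is thorium.

Th-232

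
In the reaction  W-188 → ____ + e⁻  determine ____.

Re-188

Conserve mass number: 188 = A + 0, so A = 188.
Conserve atomic number: 74 = Z − 1, so Z = 75.
Z = 75 is rhenium, so the species is Re-188.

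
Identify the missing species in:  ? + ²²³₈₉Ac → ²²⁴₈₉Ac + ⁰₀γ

neutron

Conserve mass number: A + 223 = 224 + 0, so A = 1.
Conserve atomic number: Z + 89 = 89 + 0, so Z = 0.
A = 1 and Z = 0 is ¹₀n — a neutron.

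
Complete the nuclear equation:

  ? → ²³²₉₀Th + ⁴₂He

U-236

Conserve mass number: A = 232 + 4, so A = 236.
Conserve atomic number: Z = 90 + 2, so Z = 92.
Z = 92 is uranium, so the species is ²³⁶₉₂U.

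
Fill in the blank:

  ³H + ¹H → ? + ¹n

He-3

Conserve mass number: 3 + 1 = A + 1, so A = 3.
Conserve atomic number: 1 + 1 = Z + 0, so Z = 2.
Z = 2 is helium, so the species is ³He.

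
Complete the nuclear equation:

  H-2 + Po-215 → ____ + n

At-216

Conserve mass number: 2 + 215 = A + 1, so A = 216.
Conserve atomic number: 1 + 84 = Z + 0, so Z = 85.
Z = 85 is astatine, so the species is At-216.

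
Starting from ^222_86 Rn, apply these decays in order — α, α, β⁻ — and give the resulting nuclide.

Start: (A, Z) = (222, 86).
After α: (218, 84).
After α: (214, 82).
After β⁻: (214, 83).
Z = 83 is bismuth.

Bi-214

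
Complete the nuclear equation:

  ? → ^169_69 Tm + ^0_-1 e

Conserve mass number: A = 169 + 0, so A = 169.
Conserve atomic number: Z = 69 − 1, so Z = 68.
Z = 68 is erbium, so the species is ^169_68 Er.

Er-169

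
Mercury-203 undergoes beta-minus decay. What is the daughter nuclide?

Beta-minus decay: mass number changes by +0, atomic number by +1.
A: 203 = 203; Z: 80 + 1 = 81.
Z = 81 is thallium, so the daughter is thallium-203.

Tl-203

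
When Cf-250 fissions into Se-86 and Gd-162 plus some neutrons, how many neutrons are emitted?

Conserve mass number: 250 = 86 + 162 + k, so k = 250 − 248 = 2.
Check atomic number: 98 = 34 + 64 + 0 = 98. ✓

2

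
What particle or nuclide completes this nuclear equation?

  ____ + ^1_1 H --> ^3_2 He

deuteron

Conserve mass number: A + 1 = 3, so A = 2.
Conserve atomic number: Z + 1 = 2, so Z = 1.
A = 2 and Z = 1 is ^2_1 H — a deuteron.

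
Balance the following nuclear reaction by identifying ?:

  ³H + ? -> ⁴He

proton

Conserve mass number: 3 + A = 4, so A = 1.
Conserve atomic number: 1 + Z = 2, so Z = 1.
A = 1 and Z = 1 is ¹H — a proton.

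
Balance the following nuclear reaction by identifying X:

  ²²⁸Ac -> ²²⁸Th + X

beta-minus particle

Conserve mass number: 228 = 228 + A, so A = 0.
Conserve atomic number: 89 = 90 + Z, so Z = -1.
A = 0 and Z = -1 is e⁻ — a beta-minus particle.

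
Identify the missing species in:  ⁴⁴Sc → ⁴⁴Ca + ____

positron

Conserve mass number: 44 = 44 + A, so A = 0.
Conserve atomic number: 21 = 20 + Z, so Z = 1.
A = 0 and Z = 1 is e⁺ — a positron.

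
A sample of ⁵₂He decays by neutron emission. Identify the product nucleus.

He-4

Neutron emission: mass number changes by -1, atomic number by +0.
A: 5 − 1 = 4; Z: 2 = 2.
Z = 2 is helium, so the daughter is ⁴₂He.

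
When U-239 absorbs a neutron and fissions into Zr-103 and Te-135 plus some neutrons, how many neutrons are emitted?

2

Conserve mass number: 240 = 103 + 135 + k, so k = 240 − 238 = 2.
Check atomic number: 92 = 40 + 52 + 0 = 92. ✓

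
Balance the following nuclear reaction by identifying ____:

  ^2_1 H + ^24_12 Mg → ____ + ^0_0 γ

Al-26

Conserve mass number: 2 + 24 = A + 0, so A = 26.
Conserve atomic number: 1 + 12 = Z + 0, so Z = 13.
Z = 13 is aluminium, so the species is ^26_13 Al.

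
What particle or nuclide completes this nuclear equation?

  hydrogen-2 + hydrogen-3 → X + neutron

He-4

Conserve mass number: 2 + 3 = A + 1, so A = 4.
Conserve atomic number: 1 + 1 = Z + 0, so Z = 2.
A = 4 and Z = 2 is helium-4 — an alpha particle.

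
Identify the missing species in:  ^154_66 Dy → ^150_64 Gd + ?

Conserve mass number: 154 = 150 + A, so A = 4.
Conserve atomic number: 66 = 64 + Z, so Z = 2.
A = 4 and Z = 2 is ^4_2 He — an alpha particle.

alpha particle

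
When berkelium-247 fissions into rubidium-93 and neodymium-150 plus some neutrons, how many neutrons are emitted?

4

Conserve mass number: 247 = 93 + 150 + k, so k = 247 − 243 = 4.
Check atomic number: 97 = 37 + 60 + 0 = 97. ✓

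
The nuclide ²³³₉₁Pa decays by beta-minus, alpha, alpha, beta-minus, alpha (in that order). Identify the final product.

Start: (A, Z) = (233, 91).
After β⁻: (233, 92).
After α: (229, 90).
After α: (225, 88).
After β⁻: (225, 89).
After α: (221, 87).
Z = 87 is francium.

Fr-221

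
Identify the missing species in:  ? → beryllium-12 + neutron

Be-13

Conserve mass number: A = 12 + 1, so A = 13.
Conserve atomic number: Z = 4 + 0, so Z = 4.
Z = 4 is beryllium, so the species is beryllium-13.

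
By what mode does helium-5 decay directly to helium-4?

ΔA = 4 − 5 = -1; ΔZ = 2 − 2 = +0.
A drops by 1 with Z unchanged — a neutron was emitted.

neutron emission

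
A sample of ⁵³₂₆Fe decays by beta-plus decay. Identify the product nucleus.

Beta-plus decay: mass number changes by +0, atomic number by -1.
A: 53 = 53; Z: 26 − 1 = 25.
Z = 25 is manganese, so the daughter is ⁵³₂₅Mn.

Mn-53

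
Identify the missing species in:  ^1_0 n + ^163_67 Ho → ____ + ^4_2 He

Tb-160

Conserve mass number: 1 + 163 = A + 4, so A = 160.
Conserve atomic number: 0 + 67 = Z + 2, so Z = 65.
Z = 65 is terbium, so the species is ^160_65 Tb.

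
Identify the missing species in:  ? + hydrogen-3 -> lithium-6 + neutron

Conserve mass number: A + 3 = 6 + 1, so A = 4.
Conserve atomic number: Z + 1 = 3 + 0, so Z = 2.
A = 4 and Z = 2 is helium-4 — an alpha particle.

alpha particle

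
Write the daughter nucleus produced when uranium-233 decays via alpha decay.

Alpha decay: mass number changes by -4, atomic number by -2.
A: 233 − 4 = 229; Z: 92 − 2 = 90.
Z = 90 is thorium, so the daughter is thorium-229.

Th-229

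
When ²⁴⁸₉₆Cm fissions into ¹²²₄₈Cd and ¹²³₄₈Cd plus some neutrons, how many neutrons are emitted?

3

Conserve mass number: 248 = 122 + 123 + k, so k = 248 − 245 = 3.
Check atomic number: 96 = 48 + 48 + 0 = 96. ✓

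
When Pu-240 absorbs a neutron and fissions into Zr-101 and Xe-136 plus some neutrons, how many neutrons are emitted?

4

Conserve mass number: 241 = 101 + 136 + k, so k = 241 − 237 = 4.
Check atomic number: 94 = 40 + 54 + 0 = 94. ✓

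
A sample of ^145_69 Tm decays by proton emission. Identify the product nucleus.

Proton emission: mass number changes by -1, atomic number by -1.
A: 145 − 1 = 144; Z: 69 − 1 = 68.
Z = 68 is erbium, so the daughter is ^144_68 Er.

Er-144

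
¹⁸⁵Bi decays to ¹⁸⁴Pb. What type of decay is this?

proton emission

ΔA = 184 − 185 = -1; ΔZ = 82 − 83 = -1.
A drops by 1 and Z drops by 1 — a proton was emitted.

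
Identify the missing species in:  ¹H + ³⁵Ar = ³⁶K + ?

Conserve mass number: 1 + 35 = 36 + A, so A = 0.
Conserve atomic number: 1 + 18 = 19 + Z, so Z = 0.
A = 0 and Z = 0 is γ — a gamma ray.

gamma ray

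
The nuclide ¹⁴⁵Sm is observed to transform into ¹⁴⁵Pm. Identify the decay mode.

beta-plus decay or electron capture

ΔA = 145 − 145 = 0; ΔZ = 61 − 62 = -1.
A is unchanged and Z drops by 1 — a proton has become a neutron (β⁺ emission or electron capture).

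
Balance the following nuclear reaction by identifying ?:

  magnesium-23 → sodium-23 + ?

positron

Conserve mass number: 23 = 23 + A, so A = 0.
Conserve atomic number: 12 = 11 + Z, so Z = 1.
A = 0 and Z = 1 is e⁺ — a positron.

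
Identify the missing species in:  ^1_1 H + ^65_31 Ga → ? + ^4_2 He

Conserve mass number: 1 + 65 = A + 4, so A = 62.
Conserve atomic number: 1 + 31 = Z + 2, so Z = 30.
Z = 30 is zinc, so the species is ^62_30 Zn.

Zn-62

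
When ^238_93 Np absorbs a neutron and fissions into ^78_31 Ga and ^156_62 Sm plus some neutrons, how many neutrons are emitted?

5

Conserve mass number: 239 = 78 + 156 + k, so k = 239 − 234 = 5.
Check atomic number: 93 = 31 + 62 + 0 = 93. ✓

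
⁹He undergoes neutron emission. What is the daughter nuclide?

He-8

Neutron emission: mass number changes by -1, atomic number by +0.
A: 9 − 1 = 8; Z: 2 = 2.
Z = 2 is helium, so the daughter is ⁸He.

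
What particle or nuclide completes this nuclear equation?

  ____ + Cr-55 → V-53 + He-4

deuteron

Conserve mass number: A + 55 = 53 + 4, so A = 2.
Conserve atomic number: Z + 24 = 23 + 2, so Z = 1.
A = 2 and Z = 1 is H-2 — a deuteron.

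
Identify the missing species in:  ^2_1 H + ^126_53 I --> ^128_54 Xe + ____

Conserve mass number: 2 + 126 = 128 + A, so A = 0.
Conserve atomic number: 1 + 53 = 54 + Z, so Z = 0.
A = 0 and Z = 0 is ^0_0 γ — a gamma ray.

gamma ray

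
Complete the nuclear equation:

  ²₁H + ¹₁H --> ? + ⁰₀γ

He-3

Conserve mass number: 2 + 1 = A + 0, so A = 3.
Conserve atomic number: 1 + 1 = Z + 0, so Z = 2.
Z = 2 is helium, so the species is ³₂He.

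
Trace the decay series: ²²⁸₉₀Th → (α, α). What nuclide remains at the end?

Start: (A, Z) = (228, 90).
After α: (224, 88).
After α: (220, 86).
Z = 86 is radon.

Rn-220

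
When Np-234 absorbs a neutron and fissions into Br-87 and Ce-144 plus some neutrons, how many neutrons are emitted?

4

Conserve mass number: 235 = 87 + 144 + k, so k = 235 − 231 = 4.
Check atomic number: 93 = 35 + 58 + 0 = 93. ✓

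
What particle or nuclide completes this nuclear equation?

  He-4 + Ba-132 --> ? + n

Conserve mass number: 4 + 132 = A + 1, so A = 135.
Conserve atomic number: 2 + 56 = Z + 0, so Z = 58.
Z = 58 is cerium, so the species is Ce-135.

Ce-135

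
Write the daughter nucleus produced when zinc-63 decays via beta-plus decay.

Beta-plus decay: mass number changes by +0, atomic number by -1.
A: 63 = 63; Z: 30 − 1 = 29.
Z = 29 is copper, so the daughter is copper-63.

Cu-63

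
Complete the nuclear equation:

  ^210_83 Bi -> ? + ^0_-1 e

Po-210

Conserve mass number: 210 = A + 0, so A = 210.
Conserve atomic number: 83 = Z − 1, so Z = 84.
Z = 84 is polonium, so the species is ^210_84 Po.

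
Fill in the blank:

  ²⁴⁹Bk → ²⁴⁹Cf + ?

beta-minus particle

Conserve mass number: 249 = 249 + A, so A = 0.
Conserve atomic number: 97 = 98 + Z, so Z = -1.
A = 0 and Z = -1 is e⁻ — a beta-minus particle.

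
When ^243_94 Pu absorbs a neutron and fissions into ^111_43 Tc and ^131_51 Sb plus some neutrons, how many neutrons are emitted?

Conserve mass number: 244 = 111 + 131 + k, so k = 244 − 242 = 2.
Check atomic number: 94 = 43 + 51 + 0 = 94. ✓

2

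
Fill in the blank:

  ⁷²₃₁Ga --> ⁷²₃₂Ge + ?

Conserve mass number: 72 = 72 + A, so A = 0.
Conserve atomic number: 31 = 32 + Z, so Z = -1.
A = 0 and Z = -1 is ⁰₋₁e — a beta-minus particle.

beta-minus particle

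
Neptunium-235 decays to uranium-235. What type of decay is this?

beta-plus decay or electron capture

ΔA = 235 − 235 = 0; ΔZ = 92 − 93 = -1.
A is unchanged and Z drops by 1 — a proton has become a neutron (β⁺ emission or electron capture).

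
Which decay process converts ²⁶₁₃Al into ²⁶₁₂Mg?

ΔA = 26 − 26 = 0; ΔZ = 12 − 13 = -1.
A is unchanged and Z drops by 1 — a proton has become a neutron (β⁺ emission or electron capture).

beta-plus decay or electron capture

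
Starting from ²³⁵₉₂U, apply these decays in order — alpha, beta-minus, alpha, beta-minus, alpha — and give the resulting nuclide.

Ra-223

Start: (A, Z) = (235, 92).
After α: (231, 90).
After β⁻: (231, 91).
After α: (227, 89).
After β⁻: (227, 90).
After α: (223, 88).
Z = 88 is radium.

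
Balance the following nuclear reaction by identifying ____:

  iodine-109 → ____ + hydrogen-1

Te-108

Conserve mass number: 109 = A + 1, so A = 108.
Conserve atomic number: 53 = Z + 1, so Z = 52.
Z = 52 is tellurium, so the species is tellurium-108.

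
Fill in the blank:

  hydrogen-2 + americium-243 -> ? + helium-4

Conserve mass number: 2 + 243 = A + 4, so A = 241.
Conserve atomic number: 1 + 95 = Z + 2, so Z = 94.
Z = 94 is plutonium, so the species is plutonium-241.

Pu-241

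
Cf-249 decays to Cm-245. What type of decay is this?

ΔA = 245 − 249 = -4; ΔZ = 96 − 98 = -2.
A drops by 4 and Z drops by 2 — the signature of alpha emission.

alpha decay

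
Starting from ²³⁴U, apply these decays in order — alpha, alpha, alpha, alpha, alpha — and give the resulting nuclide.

Pb-214

Start: (A, Z) = (234, 92).
After α: (230, 90).
After α: (226, 88).
After α: (222, 86).
After α: (218, 84).
After α: (214, 82).
Z = 82 is lead.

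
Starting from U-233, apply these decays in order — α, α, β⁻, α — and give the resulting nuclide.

Start: (A, Z) = (233, 92).
After α: (229, 90).
After α: (225, 88).
After β⁻: (225, 89).
After α: (221, 87).
Z = 87 is francium.

Fr-221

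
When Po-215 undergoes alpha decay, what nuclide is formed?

Pb-211

Alpha decay: mass number changes by -4, atomic number by -2.
A: 215 − 4 = 211; Z: 84 − 2 = 82.
Z = 82 is lead, so the daughter is Pb-211.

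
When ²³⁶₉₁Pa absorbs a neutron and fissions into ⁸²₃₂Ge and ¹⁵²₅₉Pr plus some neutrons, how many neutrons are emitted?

3

Conserve mass number: 237 = 82 + 152 + k, so k = 237 − 234 = 3.
Check atomic number: 91 = 32 + 59 + 0 = 91. ✓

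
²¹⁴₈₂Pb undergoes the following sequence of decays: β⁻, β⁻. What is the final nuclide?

Start: (A, Z) = (214, 82).
After β⁻: (214, 83).
After β⁻: (214, 84).
Z = 84 is polonium.

Po-214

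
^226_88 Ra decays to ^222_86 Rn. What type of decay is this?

alpha decay

ΔA = 222 − 226 = -4; ΔZ = 86 − 88 = -2.
A drops by 4 and Z drops by 2 — the signature of alpha emission.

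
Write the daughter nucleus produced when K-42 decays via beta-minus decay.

Beta-minus decay: mass number changes by +0, atomic number by +1.
A: 42 = 42; Z: 19 + 1 = 20.
Z = 20 is calcium, so the daughter is Ca-42.

Ca-42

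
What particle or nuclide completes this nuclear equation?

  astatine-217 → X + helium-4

Bi-213

Conserve mass number: 217 = A + 4, so A = 213.
Conserve atomic number: 85 = Z + 2, so Z = 83.
Z = 83 is bismuth, so the species is bismuth-213.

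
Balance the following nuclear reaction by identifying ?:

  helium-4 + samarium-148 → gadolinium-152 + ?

gamma ray

Conserve mass number: 4 + 148 = 152 + A, so A = 0.
Conserve atomic number: 2 + 62 = 64 + Z, so Z = 0.
A = 0 and Z = 0 is γ — a gamma ray.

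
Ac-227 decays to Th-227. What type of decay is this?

beta-minus decay

ΔA = 227 − 227 = 0; ΔZ = 90 − 89 = +1.
A is unchanged and Z rises by 1 — a neutron has become a proton (β⁻ decay).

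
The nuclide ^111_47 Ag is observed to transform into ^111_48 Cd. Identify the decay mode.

beta-minus decay

ΔA = 111 − 111 = 0; ΔZ = 48 − 47 = +1.
A is unchanged and Z rises by 1 — a neutron has become a proton (β⁻ decay).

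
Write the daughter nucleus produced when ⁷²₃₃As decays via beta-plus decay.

Beta-plus decay: mass number changes by +0, atomic number by -1.
A: 72 = 72; Z: 33 − 1 = 32.
Z = 32 is germanium, so the daughter is ⁷²₃₂Ge.

Ge-72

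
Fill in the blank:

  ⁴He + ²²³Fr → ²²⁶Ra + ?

proton

Conserve mass number: 4 + 223 = 226 + A, so A = 1.
Conserve atomic number: 2 + 87 = 88 + Z, so Z = 1.
A = 1 and Z = 1 is ¹H — a proton.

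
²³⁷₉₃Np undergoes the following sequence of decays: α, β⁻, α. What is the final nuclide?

Start: (A, Z) = (237, 93).
After α: (233, 91).
After β⁻: (233, 92).
After α: (229, 90).
Z = 90 is thorium.

Th-229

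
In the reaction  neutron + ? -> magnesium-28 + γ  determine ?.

Mg-27

Conserve mass number: 1 + A = 28 + 0, so A = 27.
Conserve atomic number: 0 + Z = 12 + 0, so Z = 12.
Z = 12 is magnesium, so the species is magnesium-27.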